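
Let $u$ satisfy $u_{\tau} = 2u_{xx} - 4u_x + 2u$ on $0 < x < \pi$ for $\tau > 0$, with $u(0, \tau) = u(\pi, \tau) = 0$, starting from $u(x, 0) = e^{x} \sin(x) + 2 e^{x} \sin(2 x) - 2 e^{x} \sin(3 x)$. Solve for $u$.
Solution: Substitute $u = e^{x}w$.
Then $u_x = e^{x}(w_x + w)$, $u_{xx} = e^{x}(w_{xx} + 2w_x + w)$, $u_{\tau} = e^{x}w_{\tau}$; substituting and dividing by $e^{x}$, the lower-order terms cancel: $w_{\tau} = 2w_{xx}$ (standard heat equation).
Data for $w$: $w(x,0) = e^{-x}u(x,0) = \sin(x) + 2 \sin(2 x) - 2 \sin(3 x)$. The boundary conditions carry over: $w(0,\tau) = w(\pi,\tau) = 0$.
Separating variables: $w = \sum c_n e^{-2n^2\tau} \sin(nx)$. From $w(x,0) = \sin(x) + 2 \sin(2 x) - 2 \sin(3 x)$: $c_1=1, c_2=2, c_3=-2$.
So $w(x,\tau) = e^{-2 \tau} \sin(x) + 2 e^{-8 \tau} \sin(2 x) - 2 e^{-18 \tau} \sin(3 x)$, and $u(x,\tau) = e^{x}w(x,\tau)$.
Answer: $u(x, \tau) = e^{-2 \tau} e^{x} \sin(x) + 2 e^{-8 \tau} e^{x} \sin(2 x) - 2 e^{-18 \tau} e^{x} \sin(3 x)$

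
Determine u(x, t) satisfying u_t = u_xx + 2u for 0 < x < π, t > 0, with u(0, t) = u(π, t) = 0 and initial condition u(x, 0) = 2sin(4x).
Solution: Substitute u = exp(2t)w.
Then u_t = exp(2t)(w_t + 2w), u_xx = exp(2t)w_xx; substituting and dividing by exp(2t), the lower-order terms cancel: w_t = w_xx (standard heat equation).
Data for w: w(x,0) = u(x,0) = 2sin(4x). The boundary conditions carry over: w(0,t) = w(π,t) = 0.
Separating variables: w = Σ c_n exp(-n²t) sin(nx). From w(x,0) = 2sin(4x): c_4=2.
So w(x,t) = 2exp(-16t)sin(4x), and u(x,t) = exp(2t)w(x,t).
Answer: u(x, t) = 2exp(-14t)sin(4x)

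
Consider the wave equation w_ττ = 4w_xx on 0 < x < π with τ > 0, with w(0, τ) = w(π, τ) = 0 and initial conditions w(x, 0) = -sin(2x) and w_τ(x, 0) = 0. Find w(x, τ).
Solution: Using separation of variables w = X(x)T(τ):
Eigenfunctions: sin(nx), n = 1, 2, 3, ...
General solution: w(x, τ) = Σ [A_n cos(2n τ) + B_n sin(2n τ)] sin(nx)
From w(x,0) = -sin(2x): A_2=-1. From w_τ(x,0) = 0: all B_n = 0.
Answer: w(x, τ) = -sin(2x)cos(4τ)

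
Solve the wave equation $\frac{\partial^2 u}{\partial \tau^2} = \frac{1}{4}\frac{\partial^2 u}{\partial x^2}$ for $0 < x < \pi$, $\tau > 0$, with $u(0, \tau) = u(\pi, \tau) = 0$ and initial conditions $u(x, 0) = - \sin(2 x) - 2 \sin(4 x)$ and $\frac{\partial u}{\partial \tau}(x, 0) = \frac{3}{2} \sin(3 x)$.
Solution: Separating variables: $u = \sum [A_n \cos(\omega_n \tau) + B_n \sin(\omega_n \tau)] \sin(nx)$, $\omega_n = n/2$. From ICs ($B_n$ = velocity coefficient / $\omega_n$): $A_2=-1, A_4=-2, B_3=1$.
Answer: $u(x, \tau) = \sin(3 \tau/2) \sin(3 x) -  \sin(2 x) \cos(\tau) - 2 \sin(4 x) \cos(2 \tau)$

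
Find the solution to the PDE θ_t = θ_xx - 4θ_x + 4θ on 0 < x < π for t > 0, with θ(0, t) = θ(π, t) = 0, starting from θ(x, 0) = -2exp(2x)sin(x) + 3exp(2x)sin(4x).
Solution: Substitute θ = exp(2x)u, i.e. u = exp(-2x)θ.
By the product rule, θ_x = exp(2x)(u_x + 2u), θ_xx = exp(2x)(u_xx + 4u_x + 4u), θ_t = exp(2x)u_t.
Substituting into the PDE and dividing by exp(2x): u_t = (u_xx + 4u_x + 4u) - 4(u_x + 2u) + 4u.
The lower-order terms cancel, leaving the standard heat equation u_t = u_xx.
Initial data for u: u(x,0) = exp(-2x)θ(x,0) = -2sin(x) + 3sin(4x). The boundary conditions carry over: u(0,t) = u(π,t) = 0.
Solve for u:
  Using separation of variables u = X(x)G(t):
  Eigenfunctions: sin(nx), n = 1, 2, 3, ...
  General solution: u(x, t) = Σ c_n sin(nx) exp(-n² t)
  Matching u(x,0) = -2sin(x) + 3sin(4x) term by term: c_1=-2, c_4=3.
Hence u(x,t) = -2exp(-t)sin(x) + 3exp(-16t)sin(4x).
Transform back: θ(x,t) = exp(2x)u(x,t).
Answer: θ(x, t) = -2exp(-t)exp(2x)sin(x) + 3exp(-16t)exp(2x)sin(4x)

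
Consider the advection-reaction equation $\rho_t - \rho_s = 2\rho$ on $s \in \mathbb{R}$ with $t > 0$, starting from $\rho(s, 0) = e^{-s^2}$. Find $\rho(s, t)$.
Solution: Substitute $\rho = e^{2t}u$, i.e. $u = e^{-2t}\rho$.
By the product rule, $\rho_t = e^{2t}(u_t + 2u)$, $\rho_s = e^{2t}u_s$.
Substituting into the PDE and dividing by $e^{2t}$: $u_t + 2u - u_s = 2u$.
The lower-order terms cancel, leaving the standard advection equation $u_t - u_s = 0$.
Initial data for $u$: $u(s,0) = \rho(s,0) = e^{-s^2}$.
Solve for $u$:
  By method of characteristics (waves move left with speed 1):
  Along characteristics $s + t =$ const, $u$ is constant, so $u(s,t) = f(s + t)$ with $f = u( \cdot , 0)$.
Hence $u(s,t) = e^{-(s + t)^2}$.
Transform back: $\rho(s,t) = e^{2t}u(s,t)$.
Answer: $\rho(s, t) = e^{2 t} e^{-(s + t)^2}$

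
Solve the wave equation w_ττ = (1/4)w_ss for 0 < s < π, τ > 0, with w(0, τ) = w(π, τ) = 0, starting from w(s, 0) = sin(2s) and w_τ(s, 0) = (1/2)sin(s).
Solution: Separating variables: w = Σ [A_n cos(ω_n τ) + B_n sin(ω_n τ)] sin(ns), ω_n = n/2. From ICs (B_n = velocity coefficient / ω_n): A_2=1, B_1=1.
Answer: w(s, τ) = sin(s)sin(τ/2) + sin(2s)cos(τ)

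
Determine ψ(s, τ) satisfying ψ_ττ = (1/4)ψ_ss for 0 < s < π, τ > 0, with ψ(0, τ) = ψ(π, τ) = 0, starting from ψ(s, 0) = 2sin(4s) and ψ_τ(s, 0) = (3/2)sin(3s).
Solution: Using separation of variables ψ = X(s)T(τ):
Eigenfunctions: sin(ns), n = 1, 2, 3, ...
General solution: ψ(s, τ) = Σ [A_n cos(n τ/2) + B_n sin(n τ/2)] sin(ns)
From ψ(s,0) = 2sin(4s): A_4=2. From ψ_τ(s,0) = (3/2)sin(3s), using ψ_τ(s,0) = Σ ω_n B_n sin(ns) with ω_n = n/2: B_3 = (3/2)/(3/2) = 1.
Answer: ψ(s, τ) = sin(3s)sin(3τ/2) + 2sin(4s)cos(2τ)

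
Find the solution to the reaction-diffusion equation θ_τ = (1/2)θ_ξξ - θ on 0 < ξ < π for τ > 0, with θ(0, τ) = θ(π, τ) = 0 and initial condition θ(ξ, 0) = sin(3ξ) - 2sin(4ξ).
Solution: Substitute θ = exp(-τ)u, i.e. u = exp(τ)θ.
By the product rule, θ_τ = exp(-τ)(u_τ - u), θ_ξξ = exp(-τ)u_ξξ.
Substituting into the PDE and dividing by exp(-τ): u_τ - u = (1/2)u_ξξ - u.
The lower-order terms cancel, leaving the standard heat equation u_τ = (1/2)u_ξξ.
Initial data for u: u(ξ,0) = θ(ξ,0) = sin(3ξ) - 2sin(4ξ). The boundary conditions carry over: u(0,τ) = u(π,τ) = 0.
Solve for u:
  Using separation of variables u = X(ξ)G(τ):
  Eigenfunctions: sin(nξ), n = 1, 2, 3, ...
  General solution: u(ξ, τ) = Σ c_n sin(nξ) exp(-n² τ/2)
  Matching u(ξ,0) = sin(3ξ) - 2sin(4ξ) term by term: c_3=1, c_4=-2.
Hence u(ξ,τ) = -2exp(-8τ)sin(4ξ) + exp(-9τ/2)sin(3ξ).
Transform back: θ(ξ,τ) = exp(-τ)u(ξ,τ).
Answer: θ(ξ, τ) = -2exp(-9τ)sin(4ξ) + exp(-11τ/2)sin(3ξ)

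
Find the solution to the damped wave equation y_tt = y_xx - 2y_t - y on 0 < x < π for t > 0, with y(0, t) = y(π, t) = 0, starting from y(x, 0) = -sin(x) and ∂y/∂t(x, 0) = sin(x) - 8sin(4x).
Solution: Substitute y = exp(-t)u, i.e. u = exp(t)y.
By the product rule, y_t = exp(-t)(u_t - u), y_tt = exp(-t)(u_tt - 2u_t + u), y_xx = exp(-t)u_xx.
Substituting into the PDE and dividing by exp(-t): u_tt - 2u_t + u = u_xx - 2(u_t - u) - u.
The lower-order terms cancel, leaving the standard wave equation u_tt = u_xx.
Initial data for u: u(x,0) = y(x,0) = -sin(x); u_t(x,0) = y_t(x,0) + y(x,0) = -8sin(4x). The boundary conditions carry over: u(0,t) = u(π,t) = 0.
Solve for u:
  Using separation of variables u = X(x)T(t):
  Eigenfunctions: sin(nx), n = 1, 2, 3, ...
  General solution: u(x, t) = Σ [A_n cos(n t) + B_n sin(n t)] sin(nx)
  From u(x,0) = -sin(x): A_1=-1. From u_t(x,0) = -8sin(4x), using u_t(x,0) = Σ ω_n B_n sin(nx) with ω_n = n: B_4 = (-8)/4 = -2.
Hence u(x,t) = -2sin(4t)sin(4x) - sin(x)cos(t).
Transform back: y(x,t) = exp(-t)u(x,t).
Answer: y(x, t) = -2exp(-t)sin(4t)sin(4x) - exp(-t)sin(x)cos(t)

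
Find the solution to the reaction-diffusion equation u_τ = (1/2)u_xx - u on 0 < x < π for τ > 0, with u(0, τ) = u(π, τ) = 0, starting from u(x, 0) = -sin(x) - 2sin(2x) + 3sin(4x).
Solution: Substitute u = exp(-τ)w, i.e. w = exp(τ)u.
By the product rule, u_τ = exp(-τ)(w_τ - w), u_xx = exp(-τ)w_xx.
Substituting into the PDE and dividing by exp(-τ): w_τ - w = (1/2)w_xx - w.
The lower-order terms cancel, leaving the standard heat equation w_τ = (1/2)w_xx.
Initial data for w: w(x,0) = u(x,0) = -sin(x) - 2sin(2x) + 3sin(4x). The boundary conditions carry over: w(0,τ) = w(π,τ) = 0.
Solve for w:
  Using separation of variables w = X(x)T(τ):
  Eigenfunctions: sin(nx), n = 1, 2, 3, ...
  General solution: w(x, τ) = Σ c_n sin(nx) exp(-n² τ/2)
  Matching w(x,0) = -sin(x) - 2sin(2x) + 3sin(4x) term by term: c_1=-1, c_2=-2, c_4=3.
Hence w(x,τ) = -2exp(-2τ)sin(2x) + 3exp(-8τ)sin(4x) - exp(-τ/2)sin(x).
Transform back: u(x,τ) = exp(-τ)w(x,τ).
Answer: u(x, τ) = -2exp(-3τ)sin(2x) + 3exp(-9τ)sin(4x) - exp(-3τ/2)sin(x)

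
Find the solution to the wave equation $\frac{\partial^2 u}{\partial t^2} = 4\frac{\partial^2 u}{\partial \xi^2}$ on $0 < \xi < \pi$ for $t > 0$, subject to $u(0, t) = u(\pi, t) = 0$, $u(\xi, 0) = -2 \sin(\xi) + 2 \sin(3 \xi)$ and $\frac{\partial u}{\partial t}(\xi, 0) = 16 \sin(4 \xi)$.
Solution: Using separation of variables $u = X(\xi)T(t)$:
Eigenfunctions: $\sin(n\xi)$, $n = 1, 2, 3, \ldots$
General solution: $u(\xi, t) = \sum [A_n \cos(2n t) + B_n \sin(2n t)] \sin(n\xi)$
From $u(\xi,0) = -2 \sin(\xi) + 2 \sin(3 \xi)$: $A_1=-2, A_3=2$. From $u_t(\xi,0) = 16 \sin(4 \xi)$, using $u_t(\xi,0) = \sum \omega_n B_n \sin(n\xi)$ with $\omega_n = 2n$: $B_4 = 16/8 = 2$.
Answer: $u(\xi, t) = -2 \sin(\xi) \cos(2 t) + 2 \sin(3 \xi) \cos(6 t) + 2 \sin(4 \xi) \sin(8 t)$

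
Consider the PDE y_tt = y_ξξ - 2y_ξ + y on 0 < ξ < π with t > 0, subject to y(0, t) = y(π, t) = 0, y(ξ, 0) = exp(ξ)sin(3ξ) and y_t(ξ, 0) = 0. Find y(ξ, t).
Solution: Substitute y = exp(ξ)u, i.e. u = exp(-ξ)y.
By the product rule, y_ξ = exp(ξ)(u_ξ + u), y_ξξ = exp(ξ)(u_ξξ + 2u_ξ + u), y_tt = exp(ξ)u_tt.
Substituting into the PDE and dividing by exp(ξ): u_tt = (u_ξξ + 2u_ξ + u) - 2(u_ξ + u) + u.
The lower-order terms cancel, leaving the standard wave equation u_tt = u_ξξ.
Initial data for u: u(ξ,0) = exp(-ξ)y(ξ,0) = sin(3ξ); u_t(ξ,0) = exp(-ξ)y_t(ξ,0) = 0. The boundary conditions carry over: u(0,t) = u(π,t) = 0.
Solve for u:
  Using separation of variables u = X(ξ)T(t):
  Eigenfunctions: sin(nξ), n = 1, 2, 3, ...
  General solution: u(ξ, t) = Σ [A_n cos(n t) + B_n sin(n t)] sin(nξ)
  From u(ξ,0) = sin(3ξ): A_3=1. From u_t(ξ,0) = 0: all B_n = 0.
Hence u(ξ,t) = sin(3ξ)cos(3t).
Transform back: y(ξ,t) = exp(ξ)u(ξ,t).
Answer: y(ξ, t) = exp(ξ)sin(3ξ)cos(3t)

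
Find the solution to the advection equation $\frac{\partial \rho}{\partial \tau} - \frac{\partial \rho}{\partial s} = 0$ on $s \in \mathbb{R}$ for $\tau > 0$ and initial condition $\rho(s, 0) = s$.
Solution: By method of characteristics (waves move left with speed 1):
Along characteristics $s + \tau =$ const, $\rho$ is constant, so $\rho(s,\tau) = f(s + \tau)$ with $f = \rho( \cdot , 0)$.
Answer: $\rho(s, \tau) = \tau + s$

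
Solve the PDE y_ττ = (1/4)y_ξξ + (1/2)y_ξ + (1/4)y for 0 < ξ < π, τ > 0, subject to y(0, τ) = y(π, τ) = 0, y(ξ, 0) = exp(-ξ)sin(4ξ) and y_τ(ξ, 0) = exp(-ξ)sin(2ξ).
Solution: Substitute y = exp(-ξ)u.
Then y_ξ = exp(-ξ)(u_ξ - u), y_ξξ = exp(-ξ)(u_ξξ - 2u_ξ + u), y_ττ = exp(-ξ)u_ττ; substituting and dividing by exp(-ξ), the lower-order terms cancel: u_ττ = (1/4)u_ξξ (standard wave equation).
Data for u: u(ξ,0) = exp(ξ)y(ξ,0) = sin(4ξ); u_τ(ξ,0) = exp(ξ)y_τ(ξ,0) = sin(2ξ). The boundary conditions carry over: u(0,τ) = u(π,τ) = 0.
Separating variables: u = Σ [A_n cos(ω_n τ) + B_n sin(ω_n τ)] sin(nξ), ω_n = n/2. From ICs (B_n = velocity coefficient / ω_n): A_4=1, B_2=1.
So u(ξ,τ) = sin(2ξ)sin(τ) + sin(4ξ)cos(2τ), and y(ξ,τ) = exp(-ξ)u(ξ,τ).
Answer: y(ξ, τ) = exp(-ξ)sin(2ξ)sin(τ) + exp(-ξ)sin(4ξ)cos(2τ)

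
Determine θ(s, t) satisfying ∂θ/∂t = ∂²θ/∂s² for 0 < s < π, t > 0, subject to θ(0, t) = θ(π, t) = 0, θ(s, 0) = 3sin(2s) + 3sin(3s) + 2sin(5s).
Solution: Using separation of variables θ = X(s)G(t):
Eigenfunctions: sin(ns), n = 1, 2, 3, ...
General solution: θ(s, t) = Σ c_n sin(ns) exp(-n² t)
Matching θ(s,0) = 3sin(2s) + 3sin(3s) + 2sin(5s) term by term: c_2=3, c_3=3, c_5=2.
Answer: θ(s, t) = 3exp(-4t)sin(2s) + 3exp(-9t)sin(3s) + 2exp(-25t)sin(5s)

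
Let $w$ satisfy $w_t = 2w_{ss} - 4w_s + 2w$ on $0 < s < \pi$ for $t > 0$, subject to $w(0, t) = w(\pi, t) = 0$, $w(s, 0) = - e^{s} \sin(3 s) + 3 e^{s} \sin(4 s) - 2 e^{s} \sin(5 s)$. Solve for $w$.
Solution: Substitute $w = e^{s}u$, i.e. $u = e^{-s}w$.
By the product rule, $w_s = e^{s}(u_s + u)$, $w_{ss} = e^{s}(u_{ss} + 2u_s + u)$, $w_t = e^{s}u_t$.
Substituting into the PDE and dividing by $e^{s}$: $u_t = 2(u_{ss} + 2u_s + u) - 4(u_s + u) + 2u$.
The lower-order terms cancel, leaving the standard heat equation $u_t = 2u_{ss}$.
Initial data for $u$: $u(s,0) = e^{-s}w(s,0) = - \sin(3 s) + 3 \sin(4 s) - 2 \sin(5 s)$. The boundary conditions carry over: $u(0,t) = u(\pi,t) = 0$.
Solve for $u$:
  Using separation of variables $u = X(s)T(t)$:
  Eigenfunctions: $\sin(ns)$, $n = 1, 2, 3, \ldots$
  General solution: $u(s, t) = \sum c_n \sin(ns) e^{-2n^2 t}$
  Matching $u(s,0) = - \sin(3 s) + 3 \sin(4 s) - 2 \sin(5 s)$ term by term: $c_3=-1, c_4=3, c_5=-2$.
Hence $u(s,t) = - e^{-18 t} \sin(3 s) + 3 e^{-32 t} \sin(4 s) - 2 e^{-50 t} \sin(5 s)$.
Transform back: $w(s,t) = e^{s}u(s,t)$.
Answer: $w(s, t) = - e^{s} e^{-18 t} \sin(3 s) + 3 e^{s} e^{-32 t} \sin(4 s) - 2 e^{s} e^{-50 t} \sin(5 s)$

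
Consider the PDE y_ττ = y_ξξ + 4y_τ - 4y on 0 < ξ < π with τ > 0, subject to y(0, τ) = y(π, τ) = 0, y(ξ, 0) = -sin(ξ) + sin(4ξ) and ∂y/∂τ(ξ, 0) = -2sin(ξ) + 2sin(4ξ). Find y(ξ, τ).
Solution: Substitute y = exp(2τ)u, i.e. u = exp(-2τ)y.
By the product rule, y_τ = exp(2τ)(u_τ + 2u), y_ττ = exp(2τ)(u_ττ + 4u_τ + 4u), y_ξξ = exp(2τ)u_ξξ.
Substituting into the PDE and dividing by exp(2τ): u_ττ + 4u_τ + 4u = u_ξξ + 4(u_τ + 2u) - 4u.
The lower-order terms cancel, leaving the standard wave equation u_ττ = u_ξξ.
Initial data for u: u(ξ,0) = y(ξ,0) = -sin(ξ) + sin(4ξ); u_τ(ξ,0) = y_τ(ξ,0) - 2y(ξ,0) = 0. The boundary conditions carry over: u(0,τ) = u(π,τ) = 0.
Solve for u:
  Using separation of variables u = X(ξ)T(τ):
  Eigenfunctions: sin(nξ), n = 1, 2, 3, ...
  General solution: u(ξ, τ) = Σ [A_n cos(n τ) + B_n sin(n τ)] sin(nξ)
  From u(ξ,0) = -sin(ξ) + sin(4ξ): A_1=-1, A_4=1. From u_τ(ξ,0) = 0: all B_n = 0.
Hence u(ξ,τ) = -sin(ξ)cos(τ) + sin(4ξ)cos(4τ).
Transform back: y(ξ,τ) = exp(2τ)u(ξ,τ).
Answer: y(ξ, τ) = -exp(2τ)sin(ξ)cos(τ) + exp(2τ)sin(4ξ)cos(4τ)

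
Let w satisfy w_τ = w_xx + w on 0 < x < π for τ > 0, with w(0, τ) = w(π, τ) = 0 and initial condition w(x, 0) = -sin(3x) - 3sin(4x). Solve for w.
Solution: Substitute w = exp(τ)u.
Then w_τ = exp(τ)(u_τ + u), w_xx = exp(τ)u_xx; substituting and dividing by exp(τ), the lower-order terms cancel: u_τ = u_xx (standard heat equation).
Data for u: u(x,0) = w(x,0) = -sin(3x) - 3sin(4x). The boundary conditions carry over: u(0,τ) = u(π,τ) = 0.
Separating variables: u = Σ c_n exp(-n²τ) sin(nx). From u(x,0) = -sin(3x) - 3sin(4x): c_3=-1, c_4=-3.
So u(x,τ) = -exp(-9τ)sin(3x) - 3exp(-16τ)sin(4x), and w(x,τ) = exp(τ)u(x,τ).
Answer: w(x, τ) = -exp(-8τ)sin(3x) - 3exp(-15τ)sin(4x)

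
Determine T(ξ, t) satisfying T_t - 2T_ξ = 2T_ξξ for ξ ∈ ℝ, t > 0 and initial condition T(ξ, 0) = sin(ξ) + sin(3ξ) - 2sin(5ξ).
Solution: Change to a moving frame: let η = ξ + 2t, σ = t and write T(ξ,t) = u(η,σ).
By the chain rule T_t = u_σ + 2u_η, T_ξ = u_η, T_ξξ = u_ηη.
Then T_t - 2T_ξ = u_σ: the advection term cancels and the PDE becomes the heat equation u_σ = 2u_ηη on η ∈ ℝ.
Initial data: u(η,0) = T(η,0) = sin(η) + sin(3η) - 2sin(5η).
On η ∈ ℝ each mode satisfies (sin(nη))″ = -n² sin(nη), so exp(-2n²σ) sin(nη) solves the heat equation; by superposition u(η,σ) = Σ c_n exp(-2n²σ) sin(nη).
Reading off the coefficients: c_1=1, c_3=1, c_5=-2, so u(η,σ) = exp(-2σ)sin(η) + exp(-18σ)sin(3η) - 2exp(-50σ)sin(5η).
Substituting back η = ξ + 2t, σ = t: T(ξ,t) = u(ξ + 2t, t).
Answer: T(ξ, t) = exp(-2t)sin(2t + ξ) + exp(-18t)sin(6t + 3ξ) - 2exp(-50t)sin(10t + 5ξ)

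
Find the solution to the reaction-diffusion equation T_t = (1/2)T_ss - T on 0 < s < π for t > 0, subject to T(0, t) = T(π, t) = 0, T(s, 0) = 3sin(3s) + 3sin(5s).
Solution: Substitute T = exp(-t)u, i.e. u = exp(t)T.
By the product rule, T_t = exp(-t)(u_t - u), T_ss = exp(-t)u_ss.
Substituting into the PDE and dividing by exp(-t): u_t - u = (1/2)u_ss - u.
The lower-order terms cancel, leaving the standard heat equation u_t = (1/2)u_ss.
Initial data for u: u(s,0) = T(s,0) = 3sin(3s) + 3sin(5s). The boundary conditions carry over: u(0,t) = u(π,t) = 0.
Solve for u:
  Using separation of variables u = X(s)G(t):
  Eigenfunctions: sin(ns), n = 1, 2, 3, ...
  General solution: u(s, t) = Σ c_n sin(ns) exp(-n² t/2)
  Matching u(s,0) = 3sin(3s) + 3sin(5s) term by term: c_3=3, c_5=3.
Hence u(s,t) = 3exp(-9t/2)sin(3s) + 3exp(-25t/2)sin(5s).
Transform back: T(s,t) = exp(-t)u(s,t).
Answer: T(s, t) = 3exp(-11t/2)sin(3s) + 3exp(-27t/2)sin(5s)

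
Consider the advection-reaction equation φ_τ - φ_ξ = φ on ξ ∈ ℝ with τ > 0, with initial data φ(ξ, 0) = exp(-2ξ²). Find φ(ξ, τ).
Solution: Substitute φ = exp(τ)u, i.e. u = exp(-τ)φ.
By the product rule, φ_τ = exp(τ)(u_τ + u), φ_ξ = exp(τ)u_ξ.
Substituting into the PDE and dividing by exp(τ): u_τ + u - u_ξ = u.
The lower-order terms cancel, leaving the standard advection equation u_τ - u_ξ = 0.
Initial data for u: u(ξ,0) = φ(ξ,0) = exp(-2ξ²).
Solve for u:
  By method of characteristics (waves move left with speed 1):
  Along characteristics ξ + τ = const, u is constant, so u(ξ,τ) = f(ξ + τ) with f = u(·, 0).
Hence u(ξ,τ) = exp(-2(ξ + τ)²).
Transform back: φ(ξ,τ) = exp(τ)u(ξ,τ).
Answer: φ(ξ, τ) = exp(τ)exp(-2(ξ + τ)²)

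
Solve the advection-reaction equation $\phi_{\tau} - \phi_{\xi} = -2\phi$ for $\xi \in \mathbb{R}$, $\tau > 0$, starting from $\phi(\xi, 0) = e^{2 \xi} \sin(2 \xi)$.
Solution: Substitute $\phi = e^{2\xi}u$, i.e. $u = e^{-2\xi}\phi$.
By the product rule, $\phi_{\xi} = e^{2\xi}(u_{\xi} + 2u)$, $\phi_{\tau} = e^{2\xi}u_{\tau}$.
Substituting into the PDE and dividing by $e^{2\xi}$: $u_{\tau} - (u_{\xi} + 2u) = -2u$.
The lower-order terms cancel, leaving the standard advection equation $u_{\tau} - u_{\xi} = 0$.
Initial data for $u$: $u(\xi,0) = e^{-2\xi}\phi(\xi,0) = \sin(2 \xi)$.
Solve for $u$:
  By method of characteristics (waves move left with speed 1):
  Along characteristics $\xi + \tau =$ const, $u$ is constant, so $u(\xi,\tau) = f(\xi + \tau)$ with $f = u( \cdot , 0)$.
Hence $u(\xi,\tau) = \sin(2 \xi + 2 \tau)$.
Transform back: $\phi(\xi,\tau) = e^{2\xi}u(\xi,\tau)$.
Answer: $\phi(\xi, \tau) = e^{2 \xi} \sin(2 \tau + 2 \xi)$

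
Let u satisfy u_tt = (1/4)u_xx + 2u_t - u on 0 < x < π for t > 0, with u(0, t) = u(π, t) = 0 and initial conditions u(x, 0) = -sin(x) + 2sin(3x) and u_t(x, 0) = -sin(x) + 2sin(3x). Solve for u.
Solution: Substitute u = exp(t)w.
Then u_t = exp(t)(w_t + w), u_tt = exp(t)(w_tt + 2w_t + w), u_xx = exp(t)w_xx; substituting and dividing by exp(t), the lower-order terms cancel: w_tt = (1/4)w_xx (standard wave equation).
Data for w: w(x,0) = u(x,0) = -sin(x) + 2sin(3x); w_t(x,0) = u_t(x,0) - u(x,0) = 0. The boundary conditions carry over: w(0,t) = w(π,t) = 0.
Separating variables: w = Σ [A_n cos(ω_n t) + B_n sin(ω_n t)] sin(nx), ω_n = n/2. From ICs: A_1=-1, A_3=2.
So w(x,t) = -sin(x)cos(t/2) + 2sin(3x)cos(3t/2), and u(x,t) = exp(t)w(x,t).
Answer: u(x, t) = -exp(t)sin(x)cos(t/2) + 2exp(t)sin(3x)cos(3t/2)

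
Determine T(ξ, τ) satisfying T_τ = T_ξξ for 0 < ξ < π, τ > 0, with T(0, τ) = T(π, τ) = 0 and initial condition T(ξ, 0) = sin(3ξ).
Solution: Separating variables: T = Σ c_n exp(-n²τ) sin(nξ). From T(ξ,0) = sin(3ξ): c_3=1.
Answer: T(ξ, τ) = exp(-9τ)sin(3ξ)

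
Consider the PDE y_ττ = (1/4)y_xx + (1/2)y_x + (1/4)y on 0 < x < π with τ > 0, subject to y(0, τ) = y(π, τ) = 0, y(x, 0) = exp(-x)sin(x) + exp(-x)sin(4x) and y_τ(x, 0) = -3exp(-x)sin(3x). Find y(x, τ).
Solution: Substitute y = exp(-x)u, i.e. u = exp(x)y.
By the product rule, y_x = exp(-x)(u_x - u), y_xx = exp(-x)(u_xx - 2u_x + u), y_ττ = exp(-x)u_ττ.
Substituting into the PDE and dividing by exp(-x): u_ττ = (1/4)(u_xx - 2u_x + u) + (1/2)(u_x - u) + (1/4)u.
The lower-order terms cancel, leaving the standard wave equation u_ττ = (1/4)u_xx.
Initial data for u: u(x,0) = exp(x)y(x,0) = sin(x) + sin(4x); u_τ(x,0) = exp(x)y_τ(x,0) = -3sin(3x). The boundary conditions carry over: u(0,τ) = u(π,τ) = 0.
Solve for u:
  Using separation of variables u = X(x)T(τ):
  Eigenfunctions: sin(nx), n = 1, 2, 3, ...
  General solution: u(x, τ) = Σ [A_n cos(n τ/2) + B_n sin(n τ/2)] sin(nx)
  From u(x,0) = sin(x) + sin(4x): A_1=1, A_4=1. From u_τ(x,0) = -3sin(3x), using u_τ(x,0) = Σ ω_n B_n sin(nx) with ω_n = n/2: B_3 = (-3)/(3/2) = -2.
Hence u(x,τ) = sin(x)cos(τ/2) - 2sin(3x)sin(3τ/2) + sin(4x)cos(2τ).
Transform back: y(x,τ) = exp(-x)u(x,τ).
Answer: y(x, τ) = exp(-x)sin(x)cos(τ/2) - 2exp(-x)sin(3x)sin(3τ/2) + exp(-x)sin(4x)cos(2τ)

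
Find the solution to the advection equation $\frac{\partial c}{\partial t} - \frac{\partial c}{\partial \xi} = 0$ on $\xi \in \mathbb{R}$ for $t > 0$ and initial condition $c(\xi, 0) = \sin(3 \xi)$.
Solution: By characteristics ($d\xi/dt = -1$), $c(\xi,t) = f(\xi + t)$ with $f = c( \cdot , 0)$.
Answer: $c(\xi, t) = \sin(3 \xi + 3 t)$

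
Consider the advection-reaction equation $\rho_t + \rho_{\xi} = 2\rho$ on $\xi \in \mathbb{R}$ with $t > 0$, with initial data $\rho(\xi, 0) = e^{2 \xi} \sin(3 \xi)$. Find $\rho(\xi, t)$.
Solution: Substitute $\rho = e^{2\xi}u$.
Then $\rho_{\xi} = e^{2\xi}(u_{\xi} + 2u)$, $\rho_t = e^{2\xi}u_t$; substituting and dividing by $e^{2\xi}$, the lower-order terms cancel: $u_t + u_{\xi} = 0$ (standard advection equation).
Data for $u$: $u(\xi,0) = e^{-2\xi}\rho(\xi,0) = \sin(3 \xi)$.
By characteristics ($d\xi/dt = 1$), $u(\xi,t) = f(\xi - t)$ with $f = u( \cdot , 0)$.
So $u(\xi,t) = - \sin(3 t - 3 \xi)$, and $\rho(\xi,t) = e^{2\xi}u(\xi,t)$.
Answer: $\rho(\xi, t) = e^{2 \xi} \sin(3 \xi - 3 t)$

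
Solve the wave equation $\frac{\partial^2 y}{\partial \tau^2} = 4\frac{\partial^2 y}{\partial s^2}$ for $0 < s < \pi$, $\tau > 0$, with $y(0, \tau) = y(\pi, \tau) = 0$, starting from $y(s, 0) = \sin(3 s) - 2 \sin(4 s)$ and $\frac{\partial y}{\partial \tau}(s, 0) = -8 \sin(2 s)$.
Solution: Using separation of variables $y = X(s)T(\tau)$:
Eigenfunctions: $\sin(ns)$, $n = 1, 2, 3, \ldots$
General solution: $y(s, \tau) = \sum [A_n \cos(2n \tau) + B_n \sin(2n \tau)] \sin(ns)$
From $y(s,0) = \sin(3 s) - 2 \sin(4 s)$: $A_3=1, A_4=-2$. From $y_{\tau}(s,0) = -8 \sin(2 s)$, using $y_{\tau}(s,0) = \sum \omega_n B_n \sin(ns)$ with $\omega_n = 2n$: $B_2 = (-8)/4 = -2$.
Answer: $y(s, \tau) = -2 \sin(4 \tau) \sin(2 s) + \sin(3 s) \cos(6 \tau) - 2 \sin(4 s) \cos(8 \tau)$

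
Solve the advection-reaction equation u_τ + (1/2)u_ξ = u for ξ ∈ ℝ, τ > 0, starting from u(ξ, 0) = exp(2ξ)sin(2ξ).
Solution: Substitute u = exp(2ξ)w.
Then u_ξ = exp(2ξ)(w_ξ + 2w), u_τ = exp(2ξ)w_τ; substituting and dividing by exp(2ξ), the lower-order terms cancel: w_τ + (1/2)w_ξ = 0 (standard advection equation).
Data for w: w(ξ,0) = exp(-2ξ)u(ξ,0) = sin(2ξ).
By characteristics (dξ/dτ = 1/2), w(ξ,τ) = f(ξ - (1/2)τ) with f = w(·, 0).
So w(ξ,τ) = sin(2ξ - τ), and u(ξ,τ) = exp(2ξ)w(ξ,τ).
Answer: u(ξ, τ) = exp(2ξ)sin(2ξ - τ)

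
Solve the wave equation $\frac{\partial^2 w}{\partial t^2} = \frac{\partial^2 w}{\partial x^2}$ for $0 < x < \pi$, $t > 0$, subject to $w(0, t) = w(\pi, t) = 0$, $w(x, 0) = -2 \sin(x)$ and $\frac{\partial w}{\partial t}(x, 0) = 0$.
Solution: Separating variables: $w = \sum [A_n \cos(\omega_n t) + B_n \sin(\omega_n t)] \sin(nx)$, $\omega_n = n$. From ICs: $A_1=-2$.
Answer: $w(x, t) = -2 \sin(x) \cos(t)$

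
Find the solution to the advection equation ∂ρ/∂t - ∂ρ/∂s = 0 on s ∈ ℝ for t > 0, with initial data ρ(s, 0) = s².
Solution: By method of characteristics (waves move left with speed 1):
Along characteristics s + t = const, ρ is constant, so ρ(s,t) = f(s + t) with f = ρ(·, 0).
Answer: ρ(s, t) = s² + 2st + t²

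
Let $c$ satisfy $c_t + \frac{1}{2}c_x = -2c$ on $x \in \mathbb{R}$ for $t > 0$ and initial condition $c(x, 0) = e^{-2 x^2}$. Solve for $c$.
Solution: Substitute $c = e^{-2t}u$.
Then $c_t = e^{-2t}(u_t - 2u)$, $c_x = e^{-2t}u_x$; substituting and dividing by $e^{-2t}$, the lower-order terms cancel: $u_t + \frac{1}{2}u_x = 0$ (standard advection equation).
Data for $u$: $u(x,0) = c(x,0) = e^{-2 x^2}$.
By characteristics ($dx/dt = 1/2$), $u(x,t) = f(x - \frac{1}{2}t)$ with $f = u( \cdot , 0)$.
So $u(x,t) = e^{-2 (-t/2 + x)^2}$, and $c(x,t) = e^{-2t}u(x,t)$.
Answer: $c(x, t) = e^{-2 t} e^{-2 (-t/2 + x)^2}$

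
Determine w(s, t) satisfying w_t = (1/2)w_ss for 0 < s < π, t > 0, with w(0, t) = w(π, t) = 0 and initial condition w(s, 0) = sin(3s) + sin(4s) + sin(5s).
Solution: Using separation of variables w = X(s)T(t):
Eigenfunctions: sin(ns), n = 1, 2, 3, ...
General solution: w(s, t) = Σ c_n sin(ns) exp(-n² t/2)
Matching w(s,0) = sin(3s) + sin(4s) + sin(5s) term by term: c_3=1, c_4=1, c_5=1.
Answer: w(s, t) = exp(-8t)sin(4s) + exp(-9t/2)sin(3s) + exp(-25t/2)sin(5s)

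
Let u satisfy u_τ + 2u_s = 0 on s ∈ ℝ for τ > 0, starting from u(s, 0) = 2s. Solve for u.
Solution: By method of characteristics (waves move right with speed 2):
Along characteristics s - 2τ = const, u is constant, so u(s,τ) = f(s - 2τ) with f = u(·, 0).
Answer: u(s, τ) = 2s - 4τ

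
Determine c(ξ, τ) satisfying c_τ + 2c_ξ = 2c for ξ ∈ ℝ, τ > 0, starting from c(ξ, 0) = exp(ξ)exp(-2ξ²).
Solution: Substitute c = exp(ξ)u.
Then c_ξ = exp(ξ)(u_ξ + u), c_τ = exp(ξ)u_τ; substituting and dividing by exp(ξ), the lower-order terms cancel: u_τ + 2u_ξ = 0 (standard advection equation).
Data for u: u(ξ,0) = exp(-ξ)c(ξ,0) = exp(-2ξ²).
By characteristics (dξ/dτ = 2), u(ξ,τ) = f(ξ - 2τ) with f = u(·, 0).
So u(ξ,τ) = exp(-2(ξ - 2τ)²), and c(ξ,τ) = exp(ξ)u(ξ,τ).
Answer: c(ξ, τ) = exp(ξ)exp(-2(ξ - 2τ)²)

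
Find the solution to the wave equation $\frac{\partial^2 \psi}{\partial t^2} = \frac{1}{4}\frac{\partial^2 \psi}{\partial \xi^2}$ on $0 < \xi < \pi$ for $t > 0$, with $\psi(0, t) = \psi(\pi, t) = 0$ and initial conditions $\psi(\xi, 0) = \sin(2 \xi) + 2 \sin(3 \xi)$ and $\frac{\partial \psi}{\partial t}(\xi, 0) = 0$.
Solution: Separating variables: $\psi = \sum [A_n \cos(\omega_n t) + B_n \sin(\omega_n t)] \sin(n\xi)$, $\omega_n = n/2$. From ICs: $A_2=1, A_3=2$.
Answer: $\psi(\xi, t) = \sin(2 \xi) \cos(t) + 2 \sin(3 \xi) \cos(3 t/2)$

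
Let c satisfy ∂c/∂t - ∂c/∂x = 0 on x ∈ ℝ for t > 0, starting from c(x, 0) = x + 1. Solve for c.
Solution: By method of characteristics (waves move left with speed 1):
Along characteristics x + t = const, c is constant, so c(x,t) = f(x + t) with f = c(·, 0).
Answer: c(x, t) = t + x + 1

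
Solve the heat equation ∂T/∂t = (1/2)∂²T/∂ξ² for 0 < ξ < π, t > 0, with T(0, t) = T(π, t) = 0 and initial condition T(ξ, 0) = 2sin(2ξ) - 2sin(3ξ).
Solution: Using separation of variables T = X(ξ)G(t):
Eigenfunctions: sin(nξ), n = 1, 2, 3, ...
General solution: T(ξ, t) = Σ c_n sin(nξ) exp(-n² t/2)
Matching T(ξ,0) = 2sin(2ξ) - 2sin(3ξ) term by term: c_2=2, c_3=-2.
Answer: T(ξ, t) = 2exp(-2t)sin(2ξ) - 2exp(-9t/2)sin(3ξ)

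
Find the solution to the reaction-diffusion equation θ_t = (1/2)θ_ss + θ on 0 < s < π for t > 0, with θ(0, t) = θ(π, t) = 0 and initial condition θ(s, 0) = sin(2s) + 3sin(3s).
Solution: Substitute θ = exp(t)u.
Then θ_t = exp(t)(u_t + u), θ_ss = exp(t)u_ss; substituting and dividing by exp(t), the lower-order terms cancel: u_t = (1/2)u_ss (standard heat equation).
Data for u: u(s,0) = θ(s,0) = sin(2s) + 3sin(3s). The boundary conditions carry over: u(0,t) = u(π,t) = 0.
Separating variables: u = Σ c_n exp(-n²t/2) sin(ns). From u(s,0) = sin(2s) + 3sin(3s): c_2=1, c_3=3.
So u(s,t) = exp(-2t)sin(2s) + 3exp(-9t/2)sin(3s), and θ(s,t) = exp(t)u(s,t).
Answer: θ(s, t) = exp(-t)sin(2s) + 3exp(-7t/2)sin(3s)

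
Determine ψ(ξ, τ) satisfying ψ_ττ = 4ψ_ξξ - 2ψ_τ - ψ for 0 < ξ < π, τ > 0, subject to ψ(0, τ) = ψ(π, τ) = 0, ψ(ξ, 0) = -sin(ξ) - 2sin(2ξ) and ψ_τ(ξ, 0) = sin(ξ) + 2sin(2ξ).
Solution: Substitute ψ = exp(-τ)u.
Then ψ_τ = exp(-τ)(u_τ - u), ψ_ττ = exp(-τ)(u_ττ - 2u_τ + u), ψ_ξξ = exp(-τ)u_ξξ; substituting and dividing by exp(-τ), the lower-order terms cancel: u_ττ = 4u_ξξ (standard wave equation).
Data for u: u(ξ,0) = ψ(ξ,0) = -sin(ξ) - 2sin(2ξ); u_τ(ξ,0) = ψ_τ(ξ,0) + ψ(ξ,0) = 0. The boundary conditions carry over: u(0,τ) = u(π,τ) = 0.
Separating variables: u = Σ [A_n cos(ω_n τ) + B_n sin(ω_n τ)] sin(nξ), ω_n = 2n. From ICs: A_1=-1, A_2=-2.
So u(ξ,τ) = -sin(ξ)cos(2τ) - 2sin(2ξ)cos(4τ), and ψ(ξ,τ) = exp(-τ)u(ξ,τ).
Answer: ψ(ξ, τ) = -exp(-τ)sin(ξ)cos(2τ) - 2exp(-τ)sin(2ξ)cos(4τ)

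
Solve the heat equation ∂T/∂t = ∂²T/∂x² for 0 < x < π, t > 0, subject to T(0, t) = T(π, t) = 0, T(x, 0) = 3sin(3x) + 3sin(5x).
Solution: Separating variables: T = Σ c_n exp(-n²t) sin(nx). From T(x,0) = 3sin(3x) + 3sin(5x): c_3=3, c_5=3.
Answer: T(x, t) = 3exp(-9t)sin(3x) + 3exp(-25t)sin(5x)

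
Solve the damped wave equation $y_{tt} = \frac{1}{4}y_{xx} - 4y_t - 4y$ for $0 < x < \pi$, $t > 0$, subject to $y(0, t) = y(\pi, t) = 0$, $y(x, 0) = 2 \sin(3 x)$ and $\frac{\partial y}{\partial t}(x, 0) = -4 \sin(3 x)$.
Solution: Substitute $y = e^{-2t}u$, i.e. $u = e^{2t}y$.
By the product rule, $y_t = e^{-2t}(u_t - 2u)$, $y_{tt} = e^{-2t}(u_{tt} - 4u_t + 4u)$, $y_{xx} = e^{-2t}u_{xx}$.
Substituting into the PDE and dividing by $e^{-2t}$: $u_{tt} - 4u_t + 4u = \frac{1}{4}u_{xx} - 4(u_t - 2u) - 4u$.
The lower-order terms cancel, leaving the standard wave equation $u_{tt} = \frac{1}{4}u_{xx}$.
Initial data for $u$: $u(x,0) = y(x,0) = 2 \sin(3 x)$; $u_t(x,0) = y_t(x,0) + 2y(x,0) = 0$. The boundary conditions carry over: $u(0,t) = u(\pi,t) = 0$.
Solve for $u$:
  Using separation of variables $u = X(x)T(t)$:
  Eigenfunctions: $\sin(nx)$, $n = 1, 2, 3, \ldots$
  General solution: $u(x, t) = \sum [A_n \cos(n t/2) + B_n \sin(n t/2)] \sin(nx)$
  From $u(x,0) = 2 \sin(3 x)$: $A_3=2$. From $u_t(x,0) = 0$: all $B_n = 0$.
Hence $u(x,t) = 2 \sin(3 x) \cos(3 t/2)$.
Transform back: $y(x,t) = e^{-2t}u(x,t)$.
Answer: $y(x, t) = 2 e^{-2 t} \sin(3 x) \cos(3 t/2)$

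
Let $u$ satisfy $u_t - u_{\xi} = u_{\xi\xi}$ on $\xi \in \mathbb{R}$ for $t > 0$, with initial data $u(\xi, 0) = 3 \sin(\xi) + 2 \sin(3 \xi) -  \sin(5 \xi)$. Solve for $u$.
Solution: Moving frame: $\eta = \xi + t$, $\sigma = t$, $u = w(\eta,\sigma)$, so $u_t = w_{\sigma} + w_{\eta}$ and $u_{\xi\xi} = w_{\eta\eta}$.
Hence $u_t - u_{\xi} = w_{\sigma}$ and the PDE becomes the heat equation $w_{\sigma} = w_{\eta\eta}$ on $\eta \in \mathbb{R}$.
Initial data: $w(\eta,0) = u(\eta,0) = 3 \sin(\eta) + 2 \sin(3 \eta) - \sin(5 \eta)$. Each mode $\sin(n\eta)$ decays as $e^{-n^2\sigma}$ on $\mathbb{R}$, so $w(\eta,\sigma) = \sum c_n e^{-n^2\sigma} \sin(n\eta)$ with $c_1=3, c_3=2, c_5=-1$: $w(\eta,\sigma) = 3 e^{-\sigma} \sin(\eta) + 2 e^{-9 \sigma} \sin(3 \eta) - e^{-25 \sigma} \sin(5 \eta)$.
Substituting back: $u(\xi,t) = w(\xi + t, t)$.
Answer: $u(\xi, t) = 3 e^{-t} \sin(\xi + t) + 2 e^{-9 t} \sin(3 \xi + 3 t) -  e^{-25 t} \sin(5 \xi + 5 t)$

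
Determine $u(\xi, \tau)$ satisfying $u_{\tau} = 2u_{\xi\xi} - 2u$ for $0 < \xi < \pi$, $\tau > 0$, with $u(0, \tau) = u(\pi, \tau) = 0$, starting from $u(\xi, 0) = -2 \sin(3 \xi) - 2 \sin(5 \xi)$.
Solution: Substitute $u = e^{-2\tau}w$.
Then $u_{\tau} = e^{-2\tau}(w_{\tau} - 2w)$, $u_{\xi\xi} = e^{-2\tau}w_{\xi\xi}$; substituting and dividing by $e^{-2\tau}$, the lower-order terms cancel: $w_{\tau} = 2w_{\xi\xi}$ (standard heat equation).
Data for $w$: $w(\xi,0) = u(\xi,0) = -2 \sin(3 \xi) - 2 \sin(5 \xi)$. The boundary conditions carry over: $w(0,\tau) = w(\pi,\tau) = 0$.
Separating variables: $w = \sum c_n e^{-2n^2\tau} \sin(n\xi)$. From $w(\xi,0) = -2 \sin(3 \xi) - 2 \sin(5 \xi)$: $c_3=-2, c_5=-2$.
So $w(\xi,\tau) = -2 e^{-18 \tau} \sin(3 \xi) - 2 e^{-50 \tau} \sin(5 \xi)$, and $u(\xi,\tau) = e^{-2\tau}w(\xi,\tau)$.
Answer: $u(\xi, \tau) = -2 e^{-20 \tau} \sin(3 \xi) - 2 e^{-52 \tau} \sin(5 \xi)$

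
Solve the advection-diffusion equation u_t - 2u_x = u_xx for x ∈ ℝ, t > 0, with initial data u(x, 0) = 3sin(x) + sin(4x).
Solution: Moving frame: η = x + 2t, σ = t, u = w(η,σ), so u_t = w_σ + 2w_η and u_xx = w_ηη.
Hence u_t - 2u_x = w_σ and the PDE becomes the heat equation w_σ = w_ηη on η ∈ ℝ.
Initial data: w(η,0) = u(η,0) = 3sin(η) + sin(4η). Each mode sin(nη) decays as exp(-n²σ) on ℝ, so w(η,σ) = Σ c_n exp(-n²σ) sin(nη) with c_1=3, c_4=1: w(η,σ) = 3exp(-σ)sin(η) + exp(-16σ)sin(4η).
Substituting back: u(x,t) = w(x + 2t, t).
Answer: u(x, t) = 3exp(-t)sin(2t + x) + exp(-16t)sin(8t + 4x)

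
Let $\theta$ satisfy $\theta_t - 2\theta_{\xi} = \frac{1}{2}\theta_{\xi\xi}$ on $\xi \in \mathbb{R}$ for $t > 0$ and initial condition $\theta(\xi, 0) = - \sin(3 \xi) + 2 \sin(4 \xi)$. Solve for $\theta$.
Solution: Moving frame: $\eta = \xi + 2t$, $\sigma = t$, $\theta = u(\eta,\sigma)$, so $\theta_t = u_{\sigma} + 2u_{\eta}$ and $\theta_{\xi\xi} = u_{\eta\eta}$.
Hence $\theta_t - 2\theta_{\xi} = u_{\sigma}$ and the PDE becomes the heat equation $u_{\sigma} = \frac{1}{2}u_{\eta\eta}$ on $\eta \in \mathbb{R}$.
Initial data: $u(\eta,0) = \theta(\eta,0) = - \sin(3 \eta) + 2 \sin(4 \eta)$. Each mode $\sin(n\eta)$ decays as $e^{-n^2\sigma/2}$ on $\mathbb{R}$, so $u(\eta,\sigma) = \sum c_n e^{-n^2\sigma/2} \sin(n\eta)$ with $c_3=-1, c_4=2$: $u(\eta,\sigma) = 2 e^{-8 \sigma} \sin(4 \eta) - e^{-9 \sigma/2} \sin(3 \eta)$.
Substituting back: $\theta(\xi,t) = u(\xi + 2t, t)$.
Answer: $\theta(\xi, t) = 2 e^{-8 t} \sin(4 \xi + 8 t) -  e^{-9 t/2} \sin(3 \xi + 6 t)$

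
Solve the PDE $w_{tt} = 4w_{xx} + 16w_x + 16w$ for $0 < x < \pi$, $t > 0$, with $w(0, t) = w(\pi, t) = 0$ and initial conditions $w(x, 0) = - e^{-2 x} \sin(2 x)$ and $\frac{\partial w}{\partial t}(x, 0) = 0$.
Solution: Substitute $w = e^{-2x}u$.
Then $w_x = e^{-2x}(u_x - 2u)$, $w_{xx} = e^{-2x}(u_{xx} - 4u_x + 4u)$, $w_{tt} = e^{-2x}u_{tt}$; substituting and dividing by $e^{-2x}$, the lower-order terms cancel: $u_{tt} = 4u_{xx}$ (standard wave equation).
Data for $u$: $u(x,0) = e^{2x}w(x,0) = - \sin(2 x)$; $u_t(x,0) = e^{2x}w_t(x,0) = 0$. The boundary conditions carry over: $u(0,t) = u(\pi,t) = 0$.
Separating variables: $u = \sum [A_n \cos(\omega_n t) + B_n \sin(\omega_n t)] \sin(nx)$, $\omega_n = 2n$. From ICs: $A_2=-1$.
So $u(x,t) = - \sin(2 x) \cos(4 t)$, and $w(x,t) = e^{-2x}u(x,t)$.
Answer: $w(x, t) = - e^{-2 x} \sin(2 x) \cos(4 t)$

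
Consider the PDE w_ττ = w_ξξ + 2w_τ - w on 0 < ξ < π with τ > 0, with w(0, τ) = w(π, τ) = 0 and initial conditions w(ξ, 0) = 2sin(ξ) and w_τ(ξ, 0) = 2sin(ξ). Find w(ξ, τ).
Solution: Substitute w = exp(τ)u.
Then w_τ = exp(τ)(u_τ + u), w_ττ = exp(τ)(u_ττ + 2u_τ + u), w_ξξ = exp(τ)u_ξξ; substituting and dividing by exp(τ), the lower-order terms cancel: u_ττ = u_ξξ (standard wave equation).
Data for u: u(ξ,0) = w(ξ,0) = 2sin(ξ); u_τ(ξ,0) = w_τ(ξ,0) - w(ξ,0) = 0. The boundary conditions carry over: u(0,τ) = u(π,τ) = 0.
Separating variables: u = Σ [A_n cos(ω_n τ) + B_n sin(ω_n τ)] sin(nξ), ω_n = n. From ICs: A_1=2.
So u(ξ,τ) = 2sin(ξ)cos(τ), and w(ξ,τ) = exp(τ)u(ξ,τ).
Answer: w(ξ, τ) = 2exp(τ)sin(ξ)cos(τ)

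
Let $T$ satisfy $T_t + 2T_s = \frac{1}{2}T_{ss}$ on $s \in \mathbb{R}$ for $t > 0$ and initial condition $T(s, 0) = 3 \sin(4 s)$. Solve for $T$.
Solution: Change to a moving frame: let $\eta = s - 2t$, $\sigma = t$ and write $T(s,t) = u(\eta,\sigma)$.
By the chain rule $T_t = u_{\sigma} - 2u_{\eta}$, $T_s = u_{\eta}$, $T_{ss} = u_{\eta\eta}$.
Then $T_t + 2T_s = u_{\sigma}$: the advection term cancels and the PDE becomes the heat equation $u_{\sigma} = \frac{1}{2}u_{\eta\eta}$ on $\eta \in \mathbb{R}$.
Initial data: $u(\eta,0) = T(\eta,0) = 3 \sin(4 \eta)$.
On $\eta \in \mathbb{R}$ each mode satisfies $(\sin(n\eta))'' = -n^2 \sin(n\eta)$, so $e^{-n^2\sigma/2} \sin(n\eta)$ solves the heat equation; by superposition $u(\eta,\sigma) = \sum c_n e^{-n^2\sigma/2} \sin(n\eta)$.
Reading off the coefficients: $c_4=3$, so $u(\eta,\sigma) = 3 e^{-8 \sigma} \sin(4 \eta)$.
Substituting back $\eta = s - 2t$, $\sigma = t$: $T(s,t) = u(s - 2t, t)$.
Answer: $T(s, t) = 3 e^{-8 t} \sin(4 s - 8 t)$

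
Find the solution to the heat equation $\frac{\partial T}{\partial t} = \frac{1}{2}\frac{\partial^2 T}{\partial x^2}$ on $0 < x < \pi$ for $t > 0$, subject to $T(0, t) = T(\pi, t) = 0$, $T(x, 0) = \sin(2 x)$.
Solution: Using separation of variables $T = X(x)G(t)$:
Eigenfunctions: $\sin(nx)$, $n = 1, 2, 3, \ldots$
General solution: $T(x, t) = \sum c_n \sin(nx) e^{-n^2 t/2}$
Matching $T(x,0) = \sin(2 x)$ term by term: $c_2=1$.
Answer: $T(x, t) = e^{-2 t} \sin(2 x)$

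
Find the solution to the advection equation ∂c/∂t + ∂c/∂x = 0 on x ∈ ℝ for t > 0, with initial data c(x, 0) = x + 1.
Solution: By characteristics (dx/dt = 1), c(x,t) = f(x - t) with f = c(·, 0).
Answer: c(x, t) = -t + x + 1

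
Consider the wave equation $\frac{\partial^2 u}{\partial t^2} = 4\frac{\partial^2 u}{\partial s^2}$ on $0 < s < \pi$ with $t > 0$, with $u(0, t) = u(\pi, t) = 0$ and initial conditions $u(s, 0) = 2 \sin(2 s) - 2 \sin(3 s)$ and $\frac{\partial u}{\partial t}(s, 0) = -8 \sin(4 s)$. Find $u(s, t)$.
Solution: Using separation of variables $u = X(s)T(t)$:
Eigenfunctions: $\sin(ns)$, $n = 1, 2, 3, \ldots$
General solution: $u(s, t) = \sum [A_n \cos(2n t) + B_n \sin(2n t)] \sin(ns)$
From $u(s,0) = 2 \sin(2 s) - 2 \sin(3 s)$: $A_2=2, A_3=-2$. From $u_t(s,0) = -8 \sin(4 s)$, using $u_t(s,0) = \sum \omega_n B_n \sin(ns)$ with $\omega_n = 2n$: $B_4 = (-8)/8 = -1$.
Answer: $u(s, t) = 2 \sin(2 s) \cos(4 t) - 2 \sin(3 s) \cos(6 t) -  \sin(4 s) \sin(8 t)$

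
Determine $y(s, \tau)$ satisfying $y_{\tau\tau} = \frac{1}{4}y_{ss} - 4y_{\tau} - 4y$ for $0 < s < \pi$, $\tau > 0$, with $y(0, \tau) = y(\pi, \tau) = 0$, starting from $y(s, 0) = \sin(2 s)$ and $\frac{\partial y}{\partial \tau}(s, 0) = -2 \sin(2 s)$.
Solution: Substitute $y = e^{-2\tau}u$.
Then $y_{\tau} = e^{-2\tau}(u_{\tau} - 2u)$, $y_{\tau\tau} = e^{-2\tau}(u_{\tau\tau} - 4u_{\tau} + 4u)$, $y_{ss} = e^{-2\tau}u_{ss}$; substituting and dividing by $e^{-2\tau}$, the lower-order terms cancel: $u_{\tau\tau} = \frac{1}{4}u_{ss}$ (standard wave equation).
Data for $u$: $u(s,0) = y(s,0) = \sin(2 s)$; $u_{\tau}(s,0) = y_{\tau}(s,0) + 2y(s,0) = 0$. The boundary conditions carry over: $u(0,\tau) = u(\pi,\tau) = 0$.
Separating variables: $u = \sum [A_n \cos(\omega_n \tau) + B_n \sin(\omega_n \tau)] \sin(ns)$, $\omega_n = n/2$. From ICs: $A_2=1$.
So $u(s,\tau) = \sin(2 s) \cos(\tau)$, and $y(s,\tau) = e^{-2\tau}u(s,\tau)$.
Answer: $y(s, \tau) = e^{-2 \tau} \sin(2 s) \cos(\tau)$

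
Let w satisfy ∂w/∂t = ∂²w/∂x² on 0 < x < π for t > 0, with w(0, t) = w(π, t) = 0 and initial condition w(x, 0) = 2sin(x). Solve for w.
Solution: Using separation of variables w = X(x)T(t):
Eigenfunctions: sin(nx), n = 1, 2, 3, ...
General solution: w(x, t) = Σ c_n sin(nx) exp(-n² t)
Matching w(x,0) = 2sin(x) term by term: c_1=2.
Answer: w(x, t) = 2exp(-t)sin(x)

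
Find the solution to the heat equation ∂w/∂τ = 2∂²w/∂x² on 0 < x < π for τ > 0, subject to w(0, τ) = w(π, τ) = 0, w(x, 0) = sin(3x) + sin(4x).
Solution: Separating variables: w = Σ c_n exp(-2n²τ) sin(nx). From w(x,0) = sin(3x) + sin(4x): c_3=1, c_4=1.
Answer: w(x, τ) = exp(-18τ)sin(3x) + exp(-32τ)sin(4x)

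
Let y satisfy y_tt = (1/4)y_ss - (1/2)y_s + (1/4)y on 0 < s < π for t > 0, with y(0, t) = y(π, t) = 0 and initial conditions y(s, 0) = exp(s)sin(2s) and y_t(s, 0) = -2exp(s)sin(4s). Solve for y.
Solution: Substitute y = exp(s)u.
Then y_s = exp(s)(u_s + u), y_ss = exp(s)(u_ss + 2u_s + u), y_tt = exp(s)u_tt; substituting and dividing by exp(s), the lower-order terms cancel: u_tt = (1/4)u_ss (standard wave equation).
Data for u: u(s,0) = exp(-s)y(s,0) = sin(2s); u_t(s,0) = exp(-s)y_t(s,0) = -2sin(4s). The boundary conditions carry over: u(0,t) = u(π,t) = 0.
Separating variables: u = Σ [A_n cos(ω_n t) + B_n sin(ω_n t)] sin(ns), ω_n = n/2. From ICs (B_n = velocity coefficient / ω_n): A_2=1, B_4=-1.
So u(s,t) = sin(2s)cos(t) - sin(4s)sin(2t), and y(s,t) = exp(s)u(s,t).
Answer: y(s, t) = exp(s)sin(2s)cos(t) - exp(s)sin(4s)sin(2t)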